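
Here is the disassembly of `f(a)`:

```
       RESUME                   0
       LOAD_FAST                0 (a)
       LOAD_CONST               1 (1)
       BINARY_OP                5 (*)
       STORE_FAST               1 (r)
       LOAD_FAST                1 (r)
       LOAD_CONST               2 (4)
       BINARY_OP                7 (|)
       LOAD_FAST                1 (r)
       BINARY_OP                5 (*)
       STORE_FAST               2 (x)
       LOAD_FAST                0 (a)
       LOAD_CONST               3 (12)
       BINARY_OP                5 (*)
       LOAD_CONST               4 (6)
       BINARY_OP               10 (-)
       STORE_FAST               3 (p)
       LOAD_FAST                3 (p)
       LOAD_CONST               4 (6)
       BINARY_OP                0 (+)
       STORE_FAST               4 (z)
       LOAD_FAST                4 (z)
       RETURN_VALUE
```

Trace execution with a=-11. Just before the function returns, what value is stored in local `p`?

-138

LOAD_FAST a → push -11. Stack: [-11]
LOAD_CONST → push 1. Stack: [-11, 1]
BINARY_OP * → -11 * 1 = -11. Stack: [-11]
STORE_FAST r → r=-11. Stack: []
LOAD_FAST r → push -11. Stack: [-11]
LOAD_CONST → push 4. Stack: [-11, 4]
BINARY_OP | → -11 | 4 = -11. Stack: [-11]
LOAD_FAST r → push -11. Stack: [-11, -11]
BINARY_OP * → -11 * -11 = 121. Stack: [121]
STORE_FAST x → x=121. Stack: []
LOAD_FAST a → push -11. Stack: [-11]
LOAD_CONST → push 12. Stack: [-11, 12]
BINARY_OP * → -11 * 12 = -132. Stack: [-132]
LOAD_CONST → push 6. Stack: [-132, 6]
BINARY_OP - → -132 - 6 = -138. Stack: [-138]
STORE_FAST p → p=-138. Stack: []
LOAD_FAST p → push -138. Stack: [-138]
LOAD_CONST → push 6. Stack: [-138, 6]
BINARY_OP + → -138 + 6 = -132. Stack: [-132]
STORE_FAST z → z=-132. Stack: []
LOAD_FAST z → push -132. Stack: [-132]
RETURN_VALUE → return -132.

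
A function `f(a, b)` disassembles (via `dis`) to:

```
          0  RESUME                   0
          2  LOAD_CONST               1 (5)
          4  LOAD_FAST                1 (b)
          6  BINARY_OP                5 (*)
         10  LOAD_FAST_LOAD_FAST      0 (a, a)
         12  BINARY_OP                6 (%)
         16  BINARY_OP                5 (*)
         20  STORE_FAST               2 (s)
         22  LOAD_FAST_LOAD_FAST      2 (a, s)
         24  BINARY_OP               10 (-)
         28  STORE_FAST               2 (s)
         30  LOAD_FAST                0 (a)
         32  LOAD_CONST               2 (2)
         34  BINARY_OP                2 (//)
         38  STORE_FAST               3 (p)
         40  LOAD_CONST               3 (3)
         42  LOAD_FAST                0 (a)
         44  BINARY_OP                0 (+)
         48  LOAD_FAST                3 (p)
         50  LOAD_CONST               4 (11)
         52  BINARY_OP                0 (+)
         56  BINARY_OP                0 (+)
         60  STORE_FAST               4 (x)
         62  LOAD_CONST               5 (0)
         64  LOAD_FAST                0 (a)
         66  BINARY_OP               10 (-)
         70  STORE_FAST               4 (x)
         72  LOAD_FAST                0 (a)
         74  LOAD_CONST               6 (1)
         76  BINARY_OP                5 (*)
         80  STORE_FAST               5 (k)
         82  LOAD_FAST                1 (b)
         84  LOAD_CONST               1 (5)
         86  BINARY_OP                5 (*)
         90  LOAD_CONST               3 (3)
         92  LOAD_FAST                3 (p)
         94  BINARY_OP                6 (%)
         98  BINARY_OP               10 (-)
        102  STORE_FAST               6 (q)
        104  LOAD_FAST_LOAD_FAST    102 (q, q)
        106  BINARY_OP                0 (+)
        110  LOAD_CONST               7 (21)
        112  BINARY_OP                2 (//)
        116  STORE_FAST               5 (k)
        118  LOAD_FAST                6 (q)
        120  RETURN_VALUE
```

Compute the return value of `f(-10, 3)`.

17

LOAD_CONST → push 5. Stack: [5]
LOAD_FAST b → push 3. Stack: [5, 3]
BINARY_OP * → 5 * 3 = 15. Stack: [15]
LOAD_FAST_LOAD_FAST a,a → push -10,-10. Stack: [15, -10, -10]
BINARY_OP % → -10 % -10 = 0. Stack: [15, 0]
BINARY_OP * → 15 * 0 = 0. Stack: [0]
STORE_FAST s → s=0. Stack: []
LOAD_FAST_LOAD_FAST a,s → push -10,0. Stack: [-10, 0]
BINARY_OP - → -10 - 0 = -10. Stack: [-10]
STORE_FAST s → s=-10. Stack: []
LOAD_FAST a → push -10. Stack: [-10]
LOAD_CONST → push 2. Stack: [-10, 2]
BINARY_OP // → -10 // 2 = -5. Stack: [-5]
STORE_FAST p → p=-5. Stack: []
LOAD_CONST → push 3. Stack: [3]
LOAD_FAST a → push -10. Stack: [3, -10]
BINARY_OP + → 3 + -10 = -7. Stack: [-7]
LOAD_FAST p → push -5. Stack: [-7, -5]
LOAD_CONST → push 11. Stack: [-7, -5, 11]
BINARY_OP + → -5 + 11 = 6. Stack: [-7, 6]
BINARY_OP + → -7 + 6 = -1. Stack: [-1]
STORE_FAST x → x=-1. Stack: []
LOAD_CONST → push 0. Stack: [0]
LOAD_FAST a → push -10. Stack: [0, -10]
BINARY_OP - → 0 - -10 = 10. Stack: [10]
STORE_FAST x → x=10. Stack: []
LOAD_FAST a → push -10. Stack: [-10]
LOAD_CONST → push 1. Stack: [-10, 1]
BINARY_OP * → -10 * 1 = -10. Stack: [-10]
STORE_FAST k → k=-10. Stack: []
LOAD_FAST b → push 3. Stack: [3]
LOAD_CONST → push 5. Stack: [3, 5]
BINARY_OP * → 3 * 5 = 15. Stack: [15]
LOAD_CONST → push 3. Stack: [15, 3]
LOAD_FAST p → push -5. Stack: [15, 3, -5]
BINARY_OP % → 3 % -5 = -2. Stack: [15, -2]
BINARY_OP - → 15 - -2 = 17. Stack: [17]
STORE_FAST q → q=17. Stack: []
LOAD_FAST_LOAD_FAST q,q → push 17,17. Stack: [17, 17]
BINARY_OP + → 17 + 17 = 34. Stack: [34]
LOAD_CONST → push 21. Stack: [34, 21]
BINARY_OP // → 34 // 21 = 1. Stack: [1]
STORE_FAST k → k=1. Stack: []
LOAD_FAST q → push 17. Stack: [17]
RETURN_VALUE → return 17.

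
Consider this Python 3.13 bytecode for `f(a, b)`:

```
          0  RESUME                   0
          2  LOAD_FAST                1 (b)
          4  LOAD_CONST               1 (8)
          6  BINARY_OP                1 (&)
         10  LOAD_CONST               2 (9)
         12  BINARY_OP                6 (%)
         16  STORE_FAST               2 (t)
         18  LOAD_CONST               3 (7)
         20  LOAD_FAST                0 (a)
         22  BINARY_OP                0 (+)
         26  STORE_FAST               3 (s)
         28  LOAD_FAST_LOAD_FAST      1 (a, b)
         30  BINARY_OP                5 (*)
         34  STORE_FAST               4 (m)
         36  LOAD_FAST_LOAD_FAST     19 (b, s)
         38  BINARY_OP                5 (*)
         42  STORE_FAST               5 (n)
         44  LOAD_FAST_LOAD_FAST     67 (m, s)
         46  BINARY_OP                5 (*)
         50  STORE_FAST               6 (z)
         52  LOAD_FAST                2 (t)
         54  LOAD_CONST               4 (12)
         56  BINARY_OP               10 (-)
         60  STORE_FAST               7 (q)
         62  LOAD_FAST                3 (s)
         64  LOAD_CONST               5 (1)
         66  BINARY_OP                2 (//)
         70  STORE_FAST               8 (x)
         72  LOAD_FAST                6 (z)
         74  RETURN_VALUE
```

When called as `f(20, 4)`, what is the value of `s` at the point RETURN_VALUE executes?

LOAD_FAST b → push 4. Stack: [4]
LOAD_CONST → push 8. Stack: [4, 8]
BINARY_OP & → 4 & 8 = 0. Stack: [0]
LOAD_CONST → push 9. Stack: [0, 9]
BINARY_OP % → 0 % 9 = 0. Stack: [0]
STORE_FAST t → t=0. Stack: []
LOAD_CONST → push 7. Stack: [7]
LOAD_FAST a → push 20. Stack: [7, 20]
BINARY_OP + → 7 + 20 = 27. Stack: [27]
STORE_FAST s → s=27. Stack: []
LOAD_FAST_LOAD_FAST a,b → push 20,4. Stack: [20, 4]
BINARY_OP * → 20 * 4 = 80. Stack: [80]
STORE_FAST m → m=80. Stack: []
LOAD_FAST_LOAD_FAST b,s → push 4,27. Stack: [4, 27]
BINARY_OP * → 4 * 27 = 108. Stack: [108]
STORE_FAST n → n=108. Stack: []
LOAD_FAST_LOAD_FAST m,s → push 80,27. Stack: [80, 27]
BINARY_OP * → 80 * 27 = 2160. Stack: [2160]
STORE_FAST z → z=2160. Stack: []
LOAD_FAST t → push 0. Stack: [0]
LOAD_CONST → push 12. Stack: [0, 12]
BINARY_OP - → 0 - 12 = -12. Stack: [-12]
STORE_FAST q → q=-12. Stack: []
LOAD_FAST s → push 27. Stack: [27]
LOAD_CONST → push 1. Stack: [27, 1]
BINARY_OP // → 27 // 1 = 27. Stack: [27]
STORE_FAST x → x=27. Stack: []
LOAD_FAST z → push 2160. Stack: [2160]
RETURN_VALUE → return 2160.

27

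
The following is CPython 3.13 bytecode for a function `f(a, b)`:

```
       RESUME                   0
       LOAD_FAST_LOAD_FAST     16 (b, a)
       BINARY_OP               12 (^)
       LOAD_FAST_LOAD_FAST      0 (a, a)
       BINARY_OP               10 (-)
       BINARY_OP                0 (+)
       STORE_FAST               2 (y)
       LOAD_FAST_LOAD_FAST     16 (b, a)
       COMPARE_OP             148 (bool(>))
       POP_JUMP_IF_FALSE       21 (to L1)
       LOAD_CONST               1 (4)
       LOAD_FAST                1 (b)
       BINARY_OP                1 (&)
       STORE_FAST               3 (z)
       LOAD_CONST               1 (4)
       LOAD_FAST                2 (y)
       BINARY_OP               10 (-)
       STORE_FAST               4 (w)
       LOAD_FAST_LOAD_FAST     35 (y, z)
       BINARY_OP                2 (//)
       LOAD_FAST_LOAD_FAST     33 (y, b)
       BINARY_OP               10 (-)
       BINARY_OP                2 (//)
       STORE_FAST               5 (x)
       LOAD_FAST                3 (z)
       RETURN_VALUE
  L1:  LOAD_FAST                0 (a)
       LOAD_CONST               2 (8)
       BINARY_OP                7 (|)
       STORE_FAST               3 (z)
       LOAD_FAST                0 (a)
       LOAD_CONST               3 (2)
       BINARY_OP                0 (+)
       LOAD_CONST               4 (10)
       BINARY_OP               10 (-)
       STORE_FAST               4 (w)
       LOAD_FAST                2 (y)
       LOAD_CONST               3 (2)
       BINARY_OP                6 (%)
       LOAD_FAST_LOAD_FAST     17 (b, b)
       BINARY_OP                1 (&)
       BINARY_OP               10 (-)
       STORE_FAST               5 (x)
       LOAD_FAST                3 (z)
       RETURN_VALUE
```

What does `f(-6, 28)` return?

4

LOAD_FAST_LOAD_FAST b,a → push 28,-6. Stack: [28, -6]
BINARY_OP ^ → 28 ^ -6 = -26. Stack: [-26]
LOAD_FAST_LOAD_FAST a,a → push -6,-6. Stack: [-26, -6, -6]
BINARY_OP - → -6 - -6 = 0. Stack: [-26, 0]
BINARY_OP + → -26 + 0 = -26. Stack: [-26]
STORE_FAST y → y=-26. Stack: []
LOAD_FAST_LOAD_FAST b,a → push 28,-6. Stack: [28, -6]
COMPARE_OP bool(>) → 28 vs -6 = True. Stack: [True]
POP_JUMP_IF_FALSE → pop True; no jump. Stack: []
LOAD_CONST → push 4. Stack: [4]
LOAD_FAST b → push 28. Stack: [4, 28]
BINARY_OP & → 4 & 28 = 4. Stack: [4]
STORE_FAST z → z=4. Stack: []
LOAD_CONST → push 4. Stack: [4]
LOAD_FAST y → push -26. Stack: [4, -26]
BINARY_OP - → 4 - -26 = 30. Stack: [30]
STORE_FAST w → w=30. Stack: []
LOAD_FAST_LOAD_FAST y,z → push -26,4. Stack: [-26, 4]
BINARY_OP // → -26 // 4 = -7. Stack: [-7]
LOAD_FAST_LOAD_FAST y,b → push -26,28. Stack: [-7, -26, 28]
BINARY_OP - → -26 - 28 = -54. Stack: [-7, -54]
BINARY_OP // → -7 // -54 = 0. Stack: [0]
STORE_FAST x → x=0. Stack: []
LOAD_FAST z → push 4. Stack: [4]
RETURN_VALUE → return 4.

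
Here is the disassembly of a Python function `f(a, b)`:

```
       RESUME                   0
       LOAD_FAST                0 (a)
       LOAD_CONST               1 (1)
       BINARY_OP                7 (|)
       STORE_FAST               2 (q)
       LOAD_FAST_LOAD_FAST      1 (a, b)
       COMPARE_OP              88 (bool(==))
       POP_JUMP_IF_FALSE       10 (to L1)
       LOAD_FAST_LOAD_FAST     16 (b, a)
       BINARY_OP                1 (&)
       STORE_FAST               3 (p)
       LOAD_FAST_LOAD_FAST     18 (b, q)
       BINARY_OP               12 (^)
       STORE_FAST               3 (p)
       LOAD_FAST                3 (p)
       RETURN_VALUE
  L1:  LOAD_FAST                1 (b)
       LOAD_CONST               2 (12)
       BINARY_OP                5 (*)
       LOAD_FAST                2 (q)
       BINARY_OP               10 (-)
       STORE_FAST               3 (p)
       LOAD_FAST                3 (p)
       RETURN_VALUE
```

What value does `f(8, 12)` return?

LOAD_FAST a → push 8. Stack: [8]
LOAD_CONST → push 1. Stack: [8, 1]
BINARY_OP | → 8 | 1 = 9. Stack: [9]
STORE_FAST q → q=9. Stack: []
LOAD_FAST_LOAD_FAST a,b → push 8,12. Stack: [8, 12]
COMPARE_OP bool(==) → 8 vs 12 = False. Stack: [False]
POP_JUMP_IF_FALSE → pop False; jump. Stack: []
LOAD_FAST b → push 12. Stack: [12]
LOAD_CONST → push 12. Stack: [12, 12]
BINARY_OP * → 12 * 12 = 144. Stack: [144]
LOAD_FAST q → push 9. Stack: [144, 9]
BINARY_OP - → 144 - 9 = 135. Stack: [135]
STORE_FAST p → p=135. Stack: []
LOAD_FAST p → push 135. Stack: [135]
RETURN_VALUE → return 135.

135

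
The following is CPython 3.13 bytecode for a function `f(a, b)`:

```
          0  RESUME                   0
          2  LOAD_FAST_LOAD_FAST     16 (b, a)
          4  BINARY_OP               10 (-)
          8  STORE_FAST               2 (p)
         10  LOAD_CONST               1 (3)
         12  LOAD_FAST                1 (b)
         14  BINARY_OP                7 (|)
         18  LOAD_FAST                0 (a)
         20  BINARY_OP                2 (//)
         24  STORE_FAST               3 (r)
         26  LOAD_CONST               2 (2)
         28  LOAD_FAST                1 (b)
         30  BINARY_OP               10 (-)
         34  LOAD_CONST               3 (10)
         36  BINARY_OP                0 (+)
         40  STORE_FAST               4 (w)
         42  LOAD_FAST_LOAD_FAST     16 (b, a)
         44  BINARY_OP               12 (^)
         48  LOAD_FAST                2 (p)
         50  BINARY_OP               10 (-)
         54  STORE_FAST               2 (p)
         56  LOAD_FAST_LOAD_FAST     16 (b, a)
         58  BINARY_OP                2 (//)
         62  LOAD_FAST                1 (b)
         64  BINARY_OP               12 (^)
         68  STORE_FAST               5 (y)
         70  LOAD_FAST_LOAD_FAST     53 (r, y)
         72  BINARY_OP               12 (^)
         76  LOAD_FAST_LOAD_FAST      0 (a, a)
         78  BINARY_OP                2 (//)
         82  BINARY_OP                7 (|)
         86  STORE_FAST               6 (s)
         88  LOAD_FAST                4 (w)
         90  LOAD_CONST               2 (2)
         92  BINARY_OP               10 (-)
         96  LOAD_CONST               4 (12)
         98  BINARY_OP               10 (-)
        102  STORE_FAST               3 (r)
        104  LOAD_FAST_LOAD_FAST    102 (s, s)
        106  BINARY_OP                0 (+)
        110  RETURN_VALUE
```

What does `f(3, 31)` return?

62

LOAD_FAST_LOAD_FAST b,a → push 31,3. Stack: [31, 3]
BINARY_OP - → 31 - 3 = 28. Stack: [28]
STORE_FAST p → p=28. Stack: []
LOAD_CONST → push 3. Stack: [3]
LOAD_FAST b → push 31. Stack: [3, 31]
BINARY_OP | → 3 | 31 = 31. Stack: [31]
LOAD_FAST a → push 3. Stack: [31, 3]
BINARY_OP // → 31 // 3 = 10. Stack: [10]
STORE_FAST r → r=10. Stack: []
LOAD_CONST → push 2. Stack: [2]
LOAD_FAST b → push 31. Stack: [2, 31]
BINARY_OP - → 2 - 31 = -29. Stack: [-29]
LOAD_CONST → push 10. Stack: [-29, 10]
BINARY_OP + → -29 + 10 = -19. Stack: [-19]
STORE_FAST w → w=-19. Stack: []
LOAD_FAST_LOAD_FAST b,a → push 31,3. Stack: [31, 3]
BINARY_OP ^ → 31 ^ 3 = 28. Stack: [28]
LOAD_FAST p → push 28. Stack: [28, 28]
BINARY_OP - → 28 - 28 = 0. Stack: [0]
STORE_FAST p → p=0. Stack: []
LOAD_FAST_LOAD_FAST b,a → push 31,3. Stack: [31, 3]
BINARY_OP // → 31 // 3 = 10. Stack: [10]
LOAD_FAST b → push 31. Stack: [10, 31]
BINARY_OP ^ → 10 ^ 31 = 21. Stack: [21]
STORE_FAST y → y=21. Stack: []
LOAD_FAST_LOAD_FAST r,y → push 10,21. Stack: [10, 21]
BINARY_OP ^ → 10 ^ 21 = 31. Stack: [31]
LOAD_FAST_LOAD_FAST a,a → push 3,3. Stack: [31, 3, 3]
BINARY_OP // → 3 // 3 = 1. Stack: [31, 1]
BINARY_OP | → 31 | 1 = 31. Stack: [31]
STORE_FAST s → s=31. Stack: []
LOAD_FAST w → push -19. Stack: [-19]
LOAD_CONST → push 2. Stack: [-19, 2]
BINARY_OP - → -19 - 2 = -21. Stack: [-21]
LOAD_CONST → push 12. Stack: [-21, 12]
BINARY_OP - → -21 - 12 = -33. Stack: [-33]
STORE_FAST r → r=-33. Stack: []
LOAD_FAST_LOAD_FAST s,s → push 31,31. Stack: [31, 31]
BINARY_OP + → 31 + 31 = 62. Stack: [62]
RETURN_VALUE → return 62.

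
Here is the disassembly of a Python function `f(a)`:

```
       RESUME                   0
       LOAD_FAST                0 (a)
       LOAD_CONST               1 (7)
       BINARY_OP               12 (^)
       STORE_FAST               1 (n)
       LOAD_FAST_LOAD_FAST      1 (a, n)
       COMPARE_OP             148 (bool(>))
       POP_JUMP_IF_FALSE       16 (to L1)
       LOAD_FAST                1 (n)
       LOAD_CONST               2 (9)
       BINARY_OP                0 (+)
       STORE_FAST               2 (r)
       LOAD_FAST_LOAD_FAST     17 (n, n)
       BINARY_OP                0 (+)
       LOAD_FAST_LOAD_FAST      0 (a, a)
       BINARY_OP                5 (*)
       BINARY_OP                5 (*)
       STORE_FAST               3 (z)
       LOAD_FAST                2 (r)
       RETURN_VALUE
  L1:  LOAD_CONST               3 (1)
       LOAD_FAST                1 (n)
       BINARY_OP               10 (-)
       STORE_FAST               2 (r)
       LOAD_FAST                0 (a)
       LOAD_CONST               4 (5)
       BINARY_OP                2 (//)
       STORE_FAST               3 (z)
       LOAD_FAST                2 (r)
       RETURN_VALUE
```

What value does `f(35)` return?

-35

LOAD_FAST a → push 35. Stack: [35]
LOAD_CONST → push 7. Stack: [35, 7]
BINARY_OP ^ → 35 ^ 7 = 36. Stack: [36]
STORE_FAST n → n=36. Stack: []
LOAD_FAST_LOAD_FAST a,n → push 35,36. Stack: [35, 36]
COMPARE_OP bool(>) → 35 vs 36 = False. Stack: [False]
POP_JUMP_IF_FALSE → pop False; jump. Stack: []
LOAD_CONST → push 1. Stack: [1]
LOAD_FAST n → push 36. Stack: [1, 36]
BINARY_OP - → 1 - 36 = -35. Stack: [-35]
STORE_FAST r → r=-35. Stack: []
LOAD_FAST a → push 35. Stack: [35]
LOAD_CONST → push 5. Stack: [35, 5]
BINARY_OP // → 35 // 5 = 7. Stack: [7]
STORE_FAST z → z=7. Stack: []
LOAD_FAST r → push -35. Stack: [-35]
RETURN_VALUE → return -35.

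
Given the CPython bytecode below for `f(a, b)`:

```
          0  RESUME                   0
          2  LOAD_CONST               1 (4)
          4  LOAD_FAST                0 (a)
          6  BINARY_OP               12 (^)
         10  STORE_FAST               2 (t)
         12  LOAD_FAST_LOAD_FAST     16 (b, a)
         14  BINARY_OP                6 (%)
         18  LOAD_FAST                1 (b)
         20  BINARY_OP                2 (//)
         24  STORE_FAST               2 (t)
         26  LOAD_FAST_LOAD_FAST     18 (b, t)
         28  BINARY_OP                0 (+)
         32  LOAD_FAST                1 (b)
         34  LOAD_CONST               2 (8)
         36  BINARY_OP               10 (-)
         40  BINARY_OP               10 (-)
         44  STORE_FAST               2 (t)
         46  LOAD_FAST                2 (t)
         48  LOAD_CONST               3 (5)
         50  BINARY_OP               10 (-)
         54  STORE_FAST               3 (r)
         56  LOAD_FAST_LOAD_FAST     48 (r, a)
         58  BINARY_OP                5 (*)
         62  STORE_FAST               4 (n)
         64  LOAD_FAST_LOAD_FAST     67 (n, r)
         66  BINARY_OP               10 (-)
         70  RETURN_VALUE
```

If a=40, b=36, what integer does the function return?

LOAD_CONST → push 4. Stack: [4]
LOAD_FAST a → push 40. Stack: [4, 40]
BINARY_OP ^ → 4 ^ 40 = 44. Stack: [44]
STORE_FAST t → t=44. Stack: []
LOAD_FAST_LOAD_FAST b,a → push 36,40. Stack: [36, 40]
BINARY_OP % → 36 % 40 = 36. Stack: [36]
LOAD_FAST b → push 36. Stack: [36, 36]
BINARY_OP // → 36 // 36 = 1. Stack: [1]
STORE_FAST t → t=1. Stack: []
LOAD_FAST_LOAD_FAST b,t → push 36,1. Stack: [36, 1]
BINARY_OP + → 36 + 1 = 37. Stack: [37]
LOAD_FAST b → push 36. Stack: [37, 36]
LOAD_CONST → push 8. Stack: [37, 36, 8]
BINARY_OP - → 36 - 8 = 28. Stack: [37, 28]
BINARY_OP - → 37 - 28 = 9. Stack: [9]
STORE_FAST t → t=9. Stack: []
LOAD_FAST t → push 9. Stack: [9]
LOAD_CONST → push 5. Stack: [9, 5]
BINARY_OP - → 9 - 5 = 4. Stack: [4]
STORE_FAST r → r=4. Stack: []
LOAD_FAST_LOAD_FAST r,a → push 4,40. Stack: [4, 40]
BINARY_OP * → 4 * 40 = 160. Stack: [160]
STORE_FAST n → n=160. Stack: []
LOAD_FAST_LOAD_FAST n,r → push 160,4. Stack: [160, 4]
BINARY_OP - → 160 - 4 = 156. Stack: [156]
RETURN_VALUE → return 156.

156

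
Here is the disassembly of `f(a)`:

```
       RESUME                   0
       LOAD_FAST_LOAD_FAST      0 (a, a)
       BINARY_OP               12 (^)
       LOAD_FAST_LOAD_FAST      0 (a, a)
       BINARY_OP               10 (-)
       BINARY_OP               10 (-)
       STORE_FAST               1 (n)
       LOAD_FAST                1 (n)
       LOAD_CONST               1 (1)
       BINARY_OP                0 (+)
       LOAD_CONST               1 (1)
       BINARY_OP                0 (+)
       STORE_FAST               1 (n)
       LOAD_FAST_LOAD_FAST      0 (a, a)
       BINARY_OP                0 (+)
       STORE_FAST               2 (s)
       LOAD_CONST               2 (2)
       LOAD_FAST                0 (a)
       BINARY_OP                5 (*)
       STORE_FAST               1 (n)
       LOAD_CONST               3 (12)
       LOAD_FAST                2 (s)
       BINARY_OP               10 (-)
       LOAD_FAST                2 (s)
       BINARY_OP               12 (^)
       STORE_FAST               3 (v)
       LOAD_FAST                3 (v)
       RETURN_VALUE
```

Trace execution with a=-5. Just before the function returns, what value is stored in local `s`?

-10

LOAD_FAST_LOAD_FAST a,a → push -5,-5. Stack: [-5, -5]
BINARY_OP ^ → -5 ^ -5 = 0. Stack: [0]
LOAD_FAST_LOAD_FAST a,a → push -5,-5. Stack: [0, -5, -5]
BINARY_OP - → -5 - -5 = 0. Stack: [0, 0]
BINARY_OP - → 0 - 0 = 0. Stack: [0]
STORE_FAST n → n=0. Stack: []
LOAD_FAST n → push 0. Stack: [0]
LOAD_CONST → push 1. Stack: [0, 1]
BINARY_OP + → 0 + 1 = 1. Stack: [1]
LOAD_CONST → push 1. Stack: [1, 1]
BINARY_OP + → 1 + 1 = 2. Stack: [2]
STORE_FAST n → n=2. Stack: []
LOAD_FAST_LOAD_FAST a,a → push -5,-5. Stack: [-5, -5]
BINARY_OP + → -5 + -5 = -10. Stack: [-10]
STORE_FAST s → s=-10. Stack: []
LOAD_CONST → push 2. Stack: [2]
LOAD_FAST a → push -5. Stack: [2, -5]
BINARY_OP * → 2 * -5 = -10. Stack: [-10]
STORE_FAST n → n=-10. Stack: []
LOAD_CONST → push 12. Stack: [12]
LOAD_FAST s → push -10. Stack: [12, -10]
BINARY_OP - → 12 - -10 = 22. Stack: [22]
LOAD_FAST s → push -10. Stack: [22, -10]
BINARY_OP ^ → 22 ^ -10 = -32. Stack: [-32]
STORE_FAST v → v=-32. Stack: []
LOAD_FAST v → push -32. Stack: [-32]
RETURN_VALUE → return -32.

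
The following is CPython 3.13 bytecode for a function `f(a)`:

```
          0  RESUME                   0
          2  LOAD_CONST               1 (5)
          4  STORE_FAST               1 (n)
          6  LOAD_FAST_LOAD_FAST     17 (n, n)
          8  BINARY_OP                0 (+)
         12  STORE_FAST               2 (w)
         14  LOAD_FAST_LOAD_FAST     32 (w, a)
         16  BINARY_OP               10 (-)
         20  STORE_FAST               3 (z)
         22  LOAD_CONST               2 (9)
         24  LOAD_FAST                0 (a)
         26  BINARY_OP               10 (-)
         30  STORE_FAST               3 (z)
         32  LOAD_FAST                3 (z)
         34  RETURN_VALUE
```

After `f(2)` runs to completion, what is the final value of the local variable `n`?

5

LOAD_CONST → push 5. Stack: [5]
STORE_FAST n → n=5. Stack: []
LOAD_FAST_LOAD_FAST n,n → push 5,5. Stack: [5, 5]
BINARY_OP + → 5 + 5 = 10. Stack: [10]
STORE_FAST w → w=10. Stack: []
LOAD_FAST_LOAD_FAST w,a → push 10,2. Stack: [10, 2]
BINARY_OP - → 10 - 2 = 8. Stack: [8]
STORE_FAST z → z=8. Stack: []
LOAD_CONST → push 9. Stack: [9]
LOAD_FAST a → push 2. Stack: [9, 2]
BINARY_OP - → 9 - 2 = 7. Stack: [7]
STORE_FAST z → z=7. Stack: []
LOAD_FAST z → push 7. Stack: [7]
RETURN_VALUE → return 7.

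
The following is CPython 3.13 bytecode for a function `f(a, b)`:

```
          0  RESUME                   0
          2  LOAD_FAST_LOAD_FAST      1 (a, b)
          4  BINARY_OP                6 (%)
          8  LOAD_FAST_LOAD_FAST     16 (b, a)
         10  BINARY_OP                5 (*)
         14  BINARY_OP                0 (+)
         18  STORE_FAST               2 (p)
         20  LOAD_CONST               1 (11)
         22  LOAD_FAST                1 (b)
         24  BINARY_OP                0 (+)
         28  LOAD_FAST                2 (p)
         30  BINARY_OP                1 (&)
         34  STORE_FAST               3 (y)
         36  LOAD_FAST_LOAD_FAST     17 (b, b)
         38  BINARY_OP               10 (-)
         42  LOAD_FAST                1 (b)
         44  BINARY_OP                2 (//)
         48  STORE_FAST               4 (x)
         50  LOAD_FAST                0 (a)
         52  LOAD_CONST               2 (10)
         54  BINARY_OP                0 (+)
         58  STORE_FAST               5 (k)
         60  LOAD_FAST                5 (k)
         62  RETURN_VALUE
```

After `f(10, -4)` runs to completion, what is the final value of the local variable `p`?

-42

LOAD_FAST_LOAD_FAST a,b → push 10,-4. Stack: [10, -4]
BINARY_OP % → 10 % -4 = -2. Stack: [-2]
LOAD_FAST_LOAD_FAST b,a → push -4,10. Stack: [-2, -4, 10]
BINARY_OP * → -4 * 10 = -40. Stack: [-2, -40]
BINARY_OP + → -2 + -40 = -42. Stack: [-42]
STORE_FAST p → p=-42. Stack: []
LOAD_CONST → push 11. Stack: [11]
LOAD_FAST b → push -4. Stack: [11, -4]
BINARY_OP + → 11 + -4 = 7. Stack: [7]
LOAD_FAST p → push -42. Stack: [7, -42]
BINARY_OP & → 7 & -42 = 6. Stack: [6]
STORE_FAST y → y=6. Stack: []
LOAD_FAST_LOAD_FAST b,b → push -4,-4. Stack: [-4, -4]
BINARY_OP - → -4 - -4 = 0. Stack: [0]
LOAD_FAST b → push -4. Stack: [0, -4]
BINARY_OP // → 0 // -4 = 0. Stack: [0]
STORE_FAST x → x=0. Stack: []
LOAD_FAST a → push 10. Stack: [10]
LOAD_CONST → push 10. Stack: [10, 10]
BINARY_OP + → 10 + 10 = 20. Stack: [20]
STORE_FAST k → k=20. Stack: []
LOAD_FAST k → push 20. Stack: [20]
RETURN_VALUE → return 20.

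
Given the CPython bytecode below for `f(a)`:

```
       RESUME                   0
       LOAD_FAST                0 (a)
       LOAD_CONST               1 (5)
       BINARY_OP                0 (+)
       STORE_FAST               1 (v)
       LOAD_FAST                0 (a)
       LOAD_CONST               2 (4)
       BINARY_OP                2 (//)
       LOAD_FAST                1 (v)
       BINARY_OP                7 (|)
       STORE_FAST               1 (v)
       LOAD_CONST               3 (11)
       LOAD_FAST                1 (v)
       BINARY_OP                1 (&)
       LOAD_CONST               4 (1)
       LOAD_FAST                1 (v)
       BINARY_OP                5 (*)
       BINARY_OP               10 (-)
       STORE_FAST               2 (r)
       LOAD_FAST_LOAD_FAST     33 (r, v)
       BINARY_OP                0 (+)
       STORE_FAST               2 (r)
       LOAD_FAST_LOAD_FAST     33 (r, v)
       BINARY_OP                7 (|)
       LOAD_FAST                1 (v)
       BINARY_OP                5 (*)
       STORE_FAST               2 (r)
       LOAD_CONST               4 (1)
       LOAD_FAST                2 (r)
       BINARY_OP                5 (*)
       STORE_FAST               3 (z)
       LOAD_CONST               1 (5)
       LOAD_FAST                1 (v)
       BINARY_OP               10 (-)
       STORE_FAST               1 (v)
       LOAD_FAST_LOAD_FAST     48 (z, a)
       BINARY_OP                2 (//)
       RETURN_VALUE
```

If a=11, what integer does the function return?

LOAD_FAST a → push 11. Stack: [11]
LOAD_CONST → push 5. Stack: [11, 5]
BINARY_OP + → 11 + 5 = 16. Stack: [16]
STORE_FAST v → v=16. Stack: []
LOAD_FAST a → push 11. Stack: [11]
LOAD_CONST → push 4. Stack: [11, 4]
BINARY_OP // → 11 // 4 = 2. Stack: [2]
LOAD_FAST v → push 16. Stack: [2, 16]
BINARY_OP | → 2 | 16 = 18. Stack: [18]
STORE_FAST v → v=18. Stack: []
LOAD_CONST → push 11. Stack: [11]
LOAD_FAST v → push 18. Stack: [11, 18]
BINARY_OP & → 11 & 18 = 2. Stack: [2]
LOAD_CONST → push 1. Stack: [2, 1]
LOAD_FAST v → push 18. Stack: [2, 1, 18]
BINARY_OP * → 1 * 18 = 18. Stack: [2, 18]
BINARY_OP - → 2 - 18 = -16. Stack: [-16]
STORE_FAST r → r=-16. Stack: []
LOAD_FAST_LOAD_FAST r,v → push -16,18. Stack: [-16, 18]
BINARY_OP + → -16 + 18 = 2. Stack: [2]
STORE_FAST r → r=2. Stack: []
LOAD_FAST_LOAD_FAST r,v → push 2,18. Stack: [2, 18]
BINARY_OP | → 2 | 18 = 18. Stack: [18]
LOAD_FAST v → push 18. Stack: [18, 18]
BINARY_OP * → 18 * 18 = 324. Stack: [324]
STORE_FAST r → r=324. Stack: []
LOAD_CONST → push 1. Stack: [1]
LOAD_FAST r → push 324. Stack: [1, 324]
BINARY_OP * → 1 * 324 = 324. Stack: [324]
STORE_FAST z → z=324. Stack: []
LOAD_CONST → push 5. Stack: [5]
LOAD_FAST v → push 18. Stack: [5, 18]
BINARY_OP - → 5 - 18 = -13. Stack: [-13]
STORE_FAST v → v=-13. Stack: []
LOAD_FAST_LOAD_FAST z,a → push 324,11. Stack: [324, 11]
BINARY_OP // → 324 // 11 = 29. Stack: [29]
RETURN_VALUE → return 29.

29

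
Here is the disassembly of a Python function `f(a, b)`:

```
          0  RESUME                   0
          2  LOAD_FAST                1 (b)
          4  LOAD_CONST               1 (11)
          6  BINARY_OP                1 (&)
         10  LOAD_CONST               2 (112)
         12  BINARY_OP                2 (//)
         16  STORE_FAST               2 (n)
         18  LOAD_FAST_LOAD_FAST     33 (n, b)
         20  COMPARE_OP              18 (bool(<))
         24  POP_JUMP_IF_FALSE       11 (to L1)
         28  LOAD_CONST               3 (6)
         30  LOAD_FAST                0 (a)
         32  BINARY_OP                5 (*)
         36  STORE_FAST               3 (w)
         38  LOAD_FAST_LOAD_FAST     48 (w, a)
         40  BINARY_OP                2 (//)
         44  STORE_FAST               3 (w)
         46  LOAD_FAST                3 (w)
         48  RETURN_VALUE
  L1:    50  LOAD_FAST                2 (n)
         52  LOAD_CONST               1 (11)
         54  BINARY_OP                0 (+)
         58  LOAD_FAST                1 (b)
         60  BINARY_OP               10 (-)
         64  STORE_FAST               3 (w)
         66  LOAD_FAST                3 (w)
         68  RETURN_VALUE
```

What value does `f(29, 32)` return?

6

LOAD_FAST b → push 32. Stack: [32]
LOAD_CONST → push 11. Stack: [32, 11]
BINARY_OP & → 32 & 11 = 0. Stack: [0]
LOAD_CONST → push 112. Stack: [0, 112]
BINARY_OP // → 0 // 112 = 0. Stack: [0]
STORE_FAST n → n=0. Stack: []
LOAD_FAST_LOAD_FAST n,b → push 0,32. Stack: [0, 32]
COMPARE_OP bool(<) → 0 vs 32 = True. Stack: [True]
POP_JUMP_IF_FALSE → pop True; no jump. Stack: []
LOAD_CONST → push 6. Stack: [6]
LOAD_FAST a → push 29. Stack: [6, 29]
BINARY_OP * → 6 * 29 = 174. Stack: [174]
STORE_FAST w → w=174. Stack: []
LOAD_FAST_LOAD_FAST w,a → push 174,29. Stack: [174, 29]
BINARY_OP // → 174 // 29 = 6. Stack: [6]
STORE_FAST w → w=6. Stack: []
LOAD_FAST w → push 6. Stack: [6]
RETURN_VALUE → return 6.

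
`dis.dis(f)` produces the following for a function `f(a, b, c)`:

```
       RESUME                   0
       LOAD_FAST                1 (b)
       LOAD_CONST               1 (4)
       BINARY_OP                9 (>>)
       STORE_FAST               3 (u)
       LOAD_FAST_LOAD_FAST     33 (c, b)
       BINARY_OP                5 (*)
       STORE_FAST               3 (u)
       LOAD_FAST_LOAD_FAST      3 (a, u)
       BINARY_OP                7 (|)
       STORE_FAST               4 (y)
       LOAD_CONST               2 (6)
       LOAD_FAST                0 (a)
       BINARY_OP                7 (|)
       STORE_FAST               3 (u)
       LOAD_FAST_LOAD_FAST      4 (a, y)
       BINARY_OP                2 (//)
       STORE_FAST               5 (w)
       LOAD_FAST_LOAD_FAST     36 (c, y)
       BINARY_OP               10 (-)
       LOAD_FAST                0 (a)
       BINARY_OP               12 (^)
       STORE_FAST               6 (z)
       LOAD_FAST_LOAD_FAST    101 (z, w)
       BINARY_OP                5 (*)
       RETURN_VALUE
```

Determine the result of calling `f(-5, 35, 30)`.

LOAD_FAST b → push 35. Stack: [35]
LOAD_CONST → push 4. Stack: [35, 4]
BINARY_OP >> → 35 >> 4 = 2. Stack: [2]
STORE_FAST u → u=2. Stack: []
LOAD_FAST_LOAD_FAST c,b → push 30,35. Stack: [30, 35]
BINARY_OP * → 30 * 35 = 1050. Stack: [1050]
STORE_FAST u → u=1050. Stack: []
LOAD_FAST_LOAD_FAST a,u → push -5,1050. Stack: [-5, 1050]
BINARY_OP | → -5 | 1050 = -5. Stack: [-5]
STORE_FAST y → y=-5. Stack: []
LOAD_CONST → push 6. Stack: [6]
LOAD_FAST a → push -5. Stack: [6, -5]
BINARY_OP | → 6 | -5 = -1. Stack: [-1]
STORE_FAST u → u=-1. Stack: []
LOAD_FAST_LOAD_FAST a,y → push -5,-5. Stack: [-5, -5]
BINARY_OP // → -5 // -5 = 1. Stack: [1]
STORE_FAST w → w=1. Stack: []
LOAD_FAST_LOAD_FAST c,y → push 30,-5. Stack: [30, -5]
BINARY_OP - → 30 - -5 = 35. Stack: [35]
LOAD_FAST a → push -5. Stack: [35, -5]
BINARY_OP ^ → 35 ^ -5 = -40. Stack: [-40]
STORE_FAST z → z=-40. Stack: []
LOAD_FAST_LOAD_FAST z,w → push -40,1. Stack: [-40, 1]
BINARY_OP * → -40 * 1 = -40. Stack: [-40]
RETURN_VALUE → return -40.

-40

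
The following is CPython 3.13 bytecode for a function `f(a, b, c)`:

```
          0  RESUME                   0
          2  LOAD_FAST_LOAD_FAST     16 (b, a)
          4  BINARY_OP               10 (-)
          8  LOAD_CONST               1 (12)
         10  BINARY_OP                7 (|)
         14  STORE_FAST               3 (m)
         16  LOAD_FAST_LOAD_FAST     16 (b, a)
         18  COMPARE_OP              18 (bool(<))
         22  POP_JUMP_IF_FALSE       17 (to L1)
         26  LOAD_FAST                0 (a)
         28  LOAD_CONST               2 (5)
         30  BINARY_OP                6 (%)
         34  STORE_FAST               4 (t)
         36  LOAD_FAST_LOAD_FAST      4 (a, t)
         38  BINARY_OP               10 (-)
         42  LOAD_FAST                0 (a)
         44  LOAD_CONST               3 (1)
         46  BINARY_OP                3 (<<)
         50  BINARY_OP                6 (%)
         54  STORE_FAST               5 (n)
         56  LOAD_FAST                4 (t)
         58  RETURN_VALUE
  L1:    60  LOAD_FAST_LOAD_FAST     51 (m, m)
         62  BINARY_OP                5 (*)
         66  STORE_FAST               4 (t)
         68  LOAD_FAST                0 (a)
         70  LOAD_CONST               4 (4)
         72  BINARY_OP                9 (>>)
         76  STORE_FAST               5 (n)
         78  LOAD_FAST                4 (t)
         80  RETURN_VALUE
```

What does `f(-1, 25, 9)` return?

900

LOAD_FAST_LOAD_FAST b,a → push 25,-1. Stack: [25, -1]
BINARY_OP - → 25 - -1 = 26. Stack: [26]
LOAD_CONST → push 12. Stack: [26, 12]
BINARY_OP | → 26 | 12 = 30. Stack: [30]
STORE_FAST m → m=30. Stack: []
LOAD_FAST_LOAD_FAST b,a → push 25,-1. Stack: [25, -1]
COMPARE_OP bool(<) → 25 vs -1 = False. Stack: [False]
POP_JUMP_IF_FALSE → pop False; jump. Stack: []
LOAD_FAST_LOAD_FAST m,m → push 30,30. Stack: [30, 30]
BINARY_OP * → 30 * 30 = 900. Stack: [900]
STORE_FAST t → t=900. Stack: []
LOAD_FAST a → push -1. Stack: [-1]
LOAD_CONST → push 4. Stack: [-1, 4]
BINARY_OP >> → -1 >> 4 = -1. Stack: [-1]
STORE_FAST n → n=-1. Stack: []
LOAD_FAST t → push 900. Stack: [900]
RETURN_VALUE → return 900.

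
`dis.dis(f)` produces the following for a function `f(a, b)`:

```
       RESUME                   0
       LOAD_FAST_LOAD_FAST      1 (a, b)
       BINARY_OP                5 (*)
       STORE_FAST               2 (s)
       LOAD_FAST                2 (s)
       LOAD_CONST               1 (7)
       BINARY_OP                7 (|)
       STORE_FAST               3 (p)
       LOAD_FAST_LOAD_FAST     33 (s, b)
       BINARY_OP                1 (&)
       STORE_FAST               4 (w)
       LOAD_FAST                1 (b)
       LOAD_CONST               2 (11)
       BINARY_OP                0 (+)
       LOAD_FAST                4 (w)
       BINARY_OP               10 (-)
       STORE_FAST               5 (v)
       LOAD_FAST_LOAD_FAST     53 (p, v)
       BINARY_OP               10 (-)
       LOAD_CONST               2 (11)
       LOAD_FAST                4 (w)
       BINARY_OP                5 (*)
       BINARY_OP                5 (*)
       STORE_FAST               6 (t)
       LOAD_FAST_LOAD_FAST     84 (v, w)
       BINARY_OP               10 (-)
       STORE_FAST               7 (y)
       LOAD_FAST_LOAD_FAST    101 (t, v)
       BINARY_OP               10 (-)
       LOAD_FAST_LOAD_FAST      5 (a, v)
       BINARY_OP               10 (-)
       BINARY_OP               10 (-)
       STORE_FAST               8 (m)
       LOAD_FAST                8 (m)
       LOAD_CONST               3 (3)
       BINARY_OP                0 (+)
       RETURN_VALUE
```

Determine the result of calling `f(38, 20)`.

LOAD_FAST_LOAD_FAST a,b → push 38,20. Stack: [38, 20]
BINARY_OP * → 38 * 20 = 760. Stack: [760]
STORE_FAST s → s=760. Stack: []
LOAD_FAST s → push 760. Stack: [760]
LOAD_CONST → push 7. Stack: [760, 7]
BINARY_OP | → 760 | 7 = 767. Stack: [767]
STORE_FAST p → p=767. Stack: []
LOAD_FAST_LOAD_FAST s,b → push 760,20. Stack: [760, 20]
BINARY_OP & → 760 & 20 = 16. Stack: [16]
STORE_FAST w → w=16. Stack: []
LOAD_FAST b → push 20. Stack: [20]
LOAD_CONST → push 11. Stack: [20, 11]
BINARY_OP + → 20 + 11 = 31. Stack: [31]
LOAD_FAST w → push 16. Stack: [31, 16]
BINARY_OP - → 31 - 16 = 15. Stack: [15]
STORE_FAST v → v=15. Stack: []
LOAD_FAST_LOAD_FAST p,v → push 767,15. Stack: [767, 15]
BINARY_OP - → 767 - 15 = 752. Stack: [752]
LOAD_CONST → push 11. Stack: [752, 11]
LOAD_FAST w → push 16. Stack: [752, 11, 16]
BINARY_OP * → 11 * 16 = 176. Stack: [752, 176]
BINARY_OP * → 752 * 176 = 132352. Stack: [132352]
STORE_FAST t → t=132352. Stack: []
LOAD_FAST_LOAD_FAST v,w → push 15,16. Stack: [15, 16]
BINARY_OP - → 15 - 16 = -1. Stack: [-1]
STORE_FAST y → y=-1. Stack: []
LOAD_FAST_LOAD_FAST t,v → push 132352,15. Stack: [132352, 15]
BINARY_OP - → 132352 - 15 = 132337. Stack: [132337]
LOAD_FAST_LOAD_FAST a,v → push 38,15. Stack: [132337, 38, 15]
BINARY_OP - → 38 - 15 = 23. Stack: [132337, 23]
BINARY_OP - → 132337 - 23 = 132314. Stack: [132314]
STORE_FAST m → m=132314. Stack: []
LOAD_FAST m → push 132314. Stack: [132314]
LOAD_CONST → push 3. Stack: [132314, 3]
BINARY_OP + → 132314 + 3 = 132317. Stack: [132317]
RETURN_VALUE → return 132317.

132317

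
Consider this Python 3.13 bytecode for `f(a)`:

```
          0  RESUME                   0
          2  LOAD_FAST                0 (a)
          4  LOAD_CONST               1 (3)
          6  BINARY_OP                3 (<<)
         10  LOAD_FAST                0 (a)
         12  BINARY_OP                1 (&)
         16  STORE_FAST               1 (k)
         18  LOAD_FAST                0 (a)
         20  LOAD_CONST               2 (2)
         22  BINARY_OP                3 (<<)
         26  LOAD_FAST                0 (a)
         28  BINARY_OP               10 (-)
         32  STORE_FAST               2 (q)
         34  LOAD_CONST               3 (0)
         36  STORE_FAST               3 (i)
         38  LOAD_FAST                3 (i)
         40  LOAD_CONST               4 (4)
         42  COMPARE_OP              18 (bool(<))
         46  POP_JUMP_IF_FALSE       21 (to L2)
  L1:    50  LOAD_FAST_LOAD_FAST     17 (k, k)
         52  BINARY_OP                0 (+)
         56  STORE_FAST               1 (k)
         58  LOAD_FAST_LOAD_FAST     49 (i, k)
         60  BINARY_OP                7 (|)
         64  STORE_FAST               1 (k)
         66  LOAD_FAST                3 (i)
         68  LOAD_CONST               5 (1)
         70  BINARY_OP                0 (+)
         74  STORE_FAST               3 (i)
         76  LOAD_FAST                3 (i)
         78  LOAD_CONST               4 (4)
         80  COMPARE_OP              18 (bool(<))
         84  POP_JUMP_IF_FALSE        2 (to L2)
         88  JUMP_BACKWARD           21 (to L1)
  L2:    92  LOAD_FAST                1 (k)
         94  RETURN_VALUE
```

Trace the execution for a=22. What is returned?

LOAD_FAST a → push 22
LOAD_CONST → push 3
BINARY_OP << → 22 << 3 = 176
LOAD_FAST a → push 22
BINARY_OP & → 176 & 22 = 16
STORE_FAST k → k=16
LOAD_FAST a → push 22
LOAD_CONST → push 2
BINARY_OP << → 22 << 2 = 88
LOAD_FAST a → push 22
BINARY_OP - → 88 - 22 = 66
STORE_FAST q → q=66
LOAD_CONST → push 0
STORE_FAST i → i=0
LOAD_FAST i → push 0
LOAD_CONST → push 4
COMPARE_OP bool(<) → 0 vs 4 = True
POP_JUMP_IF_FALSE → pop True; no jump
LOAD_FAST_LOAD_FAST k,k → push 16,16
BINARY_OP + → 16 + 16 = 32
STORE_FAST k → k=32
LOAD_FAST_LOAD_FAST i,k → push 0,32
BINARY_OP | → 0 | 32 = 32
STORE_FAST k → k=32
LOAD_FAST i → push 0
LOAD_CONST → push 1
BINARY_OP + → 0 + 1 = 1
STORE_FAST i → i=1
LOAD_FAST i → push 1
LOAD_CONST → push 4
COMPARE_OP bool(<) → 1 vs 4 = True
POP_JUMP_IF_FALSE → pop True; no jump
LOAD_FAST_LOAD_FAST k,k → push 32,32
BINARY_OP + → 32 + 32 = 64
STORE_FAST k → k=64
LOAD_FAST_LOAD_FAST i,k → push 1,64
BINARY_OP | → 1 | 64 = 65
STORE_FAST k → k=65
LOAD_FAST i → push 1
LOAD_CONST → push 1
BINARY_OP + → 1 + 1 = 2
STORE_FAST i → i=2
LOAD_FAST i → push 2
LOAD_CONST → push 4
COMPARE_OP bool(<) → 2 vs 4 = True
POP_JUMP_IF_FALSE → pop True; no jump
LOAD_FAST_LOAD_FAST k,k → push 65,65
BINARY_OP + → 65 + 65 = 130
STORE_FAST k → k=130
LOAD_FAST_LOAD_FAST i,k → push 2,130
BINARY_OP | → 2 | 130 = 130
STORE_FAST k → k=130
LOAD_FAST i → push 2
LOAD_CONST → push 1
BINARY_OP + → 2 + 1 = 3
STORE_FAST i → i=3
LOAD_FAST i → push 3
LOAD_CONST → push 4
COMPARE_OP bool(<) → 3 vs 4 = True
POP_JUMP_IF_FALSE → pop True; no jump
LOAD_FAST_LOAD_FAST k,k → push 130,130
BINARY_OP + → 130 + 130 = 260
STORE_FAST k → k=260
LOAD_FAST_LOAD_FAST i,k → push 3,260
BINARY_OP | → 3 | 260 = 263
STORE_FAST k → k=263
LOAD_FAST i → push 3
LOAD_CONST → push 1
BINARY_OP + → 3 + 1 = 4
STORE_FAST i → i=4
LOAD_FAST i → push 4
LOAD_CONST → push 4
COMPARE_OP bool(<) → 4 vs 4 = False
POP_JUMP_IF_FALSE → pop False; jump
LOAD_FAST k → push 263
RETURN_VALUE → return 263.

263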